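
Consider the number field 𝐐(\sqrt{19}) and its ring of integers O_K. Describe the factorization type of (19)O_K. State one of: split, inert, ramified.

p ramifies

Since 19 ≢ 1 mod 4, the ring of integers is ℤ[√19] with discriminant 4·19 = 76.
disc(K) = 76 = 19·4, so p = 19 is ramified.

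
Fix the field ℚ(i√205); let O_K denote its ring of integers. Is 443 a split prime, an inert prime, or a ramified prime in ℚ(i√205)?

-205 mod 4 = 3, hence disc K = 4·(-205) = -820 and O_K = ℤ[√-205].
443 ∤ -820, so 443 is unramified.
Compute (-205/443) via Euler: 238^((443-1)/2) mod 443 = 1, so (-205/443) = 1.
d is a quadratic residue mod p, hence 443 splits in O_K.

splits completely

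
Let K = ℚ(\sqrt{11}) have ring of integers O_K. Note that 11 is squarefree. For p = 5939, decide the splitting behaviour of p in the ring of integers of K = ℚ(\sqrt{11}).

splits completely

11 mod 4 = 3, hence disc K = 4·11 = 44 and O_K = ℤ[√11].
disc(K) = 44 is not divisible by 5939; 5939 is unramified.
(11/5939) = 11^2969 mod 5939 = 1, giving Legendre symbol 1.
Legendre symbol 1 ⇒ 5939 is split.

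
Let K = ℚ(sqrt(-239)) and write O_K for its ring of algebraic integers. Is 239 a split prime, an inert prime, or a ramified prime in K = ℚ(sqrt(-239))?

p ramifies

Since -239 ≡ 1 mod 4, the ring of integers is ℤ[(1+√-239)/2] with discriminant -239.
Ramification test: 239 | -239. The prime 239 ramifies in K.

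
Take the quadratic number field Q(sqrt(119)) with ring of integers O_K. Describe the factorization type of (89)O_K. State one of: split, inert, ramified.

inert

d = 119 ≡ 3 (mod 4), so O_K = ℤ[√119] and disc(K) = 4d = 476.
disc(K) = 476 is not divisible by 89; 89 is unramified.
Euler's criterion: 119^44 mod 89 = 88. Thus (119|89) = -1.
(119/89) = -1, so 89 is inert.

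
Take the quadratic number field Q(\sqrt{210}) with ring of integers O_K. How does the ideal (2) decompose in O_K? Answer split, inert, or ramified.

ramifies in O_K

Since 210 ≢ 1 mod 4, the ring of integers is ℤ[√210] with discriminant 4·210 = 840.
Ramification test: 2 | 840. The prime 2 ramifies in K.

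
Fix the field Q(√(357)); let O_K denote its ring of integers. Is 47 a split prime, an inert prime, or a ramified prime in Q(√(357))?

splits completely

357 mod 4 = 1, hence disc K = 357 and O_K = ℤ[(1+√357)/2].
Since gcd(47, 357) = 1 the prime 47 does not ramify.
Euler's criterion: 357^23 mod 47 = 1. Thus (357|47) = 1.
Legendre symbol 1 ⇒ 47 is split.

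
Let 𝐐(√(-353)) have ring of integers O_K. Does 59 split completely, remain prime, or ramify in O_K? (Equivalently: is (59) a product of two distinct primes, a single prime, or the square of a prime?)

-353 mod 4 = 3, hence disc K = 4·(-353) = -1412 and O_K = ℤ[√-353].
Since gcd(59, -1412) = 1 the prime 59 does not ramify.
Legendre symbol by Euler's criterion: (-353/59) ≡ (-353)^29 ≡ 1 (mod 59), i.e. (-353/59) = 1.
(-353/59) = 1, so 59 splits.

split — (59) = 𝔭₁𝔭₂ with 𝔭₁ ≠ 𝔭₂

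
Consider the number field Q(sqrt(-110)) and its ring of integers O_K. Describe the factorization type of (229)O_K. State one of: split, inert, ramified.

-110 mod 4 = 2, hence disc K = 4·(-110) = -440 and O_K = ℤ[√-110].
disc(K) = -440 is not divisible by 229; 229 is unramified.
Euler's criterion: (-110)^114 mod 229 = 228. Thus (-110|229) = -1.
(-110/229) = -1, so 229 is inert.

229 remains inert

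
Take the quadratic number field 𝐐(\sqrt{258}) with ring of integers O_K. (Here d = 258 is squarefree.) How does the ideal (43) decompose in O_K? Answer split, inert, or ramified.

p ramifies

d = 258 ≡ 2 (mod 4), so O_K = ℤ[√258] and disc(K) = 4d = 1032.
Ramification test: 43 | 1032. The prime 43 ramifies in K.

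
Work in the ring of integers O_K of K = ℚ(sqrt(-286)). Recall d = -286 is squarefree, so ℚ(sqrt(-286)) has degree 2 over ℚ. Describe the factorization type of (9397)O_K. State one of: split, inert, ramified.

9397 splits in O_K

Since -286 ≢ 1 mod 4, the ring of integers is ℤ[√-286] with discriminant 4·(-286) = -1144.
9397 ∤ -1144, so 9397 is unramified.
Compute (-286/9397) via Euler: 9111^((9397-1)/2) mod 9397 = 1, so (-286/9397) = 1.
(-286/9397) = 1, so 9397 splits.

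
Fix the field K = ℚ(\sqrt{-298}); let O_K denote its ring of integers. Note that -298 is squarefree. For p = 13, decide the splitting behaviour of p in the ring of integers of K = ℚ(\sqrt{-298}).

d = -298 ≡ 2 (mod 4), so O_K = ℤ[√-298] and disc(K) = 4d = -1192.
Since gcd(13, -1192) = 1 the prime 13 does not ramify.
Legendre symbol by Euler's criterion: (-298/13) ≡ (-298)^6 ≡ 1 (mod 13), i.e. (-298/13) = 1.
d is a quadratic residue mod p, hence 13 splits in O_K.

split — (13) = 𝔭₁𝔭₂ with 𝔭₁ ≠ 𝔭₂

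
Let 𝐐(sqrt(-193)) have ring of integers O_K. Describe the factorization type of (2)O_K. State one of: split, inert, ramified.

Since -193 ≢ 1 mod 4, the ring of integers is ℤ[√-193] with discriminant 4·(-193) = -772.
disc(K) = -772 = 2·(-386), so p = 2 is ramified.

ramifies in O_K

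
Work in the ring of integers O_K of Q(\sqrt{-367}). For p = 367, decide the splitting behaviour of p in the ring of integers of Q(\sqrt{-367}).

d = -367 ≡ 1 (mod 4), so O_K = ℤ[(1+√-367)/2] and disc(K) = d = -367.
disc(K) = -367 = 367·(-1), so p = 367 is ramified.

ramified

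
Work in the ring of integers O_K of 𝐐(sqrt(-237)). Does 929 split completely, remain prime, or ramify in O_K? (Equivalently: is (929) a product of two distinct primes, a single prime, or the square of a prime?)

split

Since -237 ≢ 1 mod 4, the ring of integers is ℤ[√-237] with discriminant 4·(-237) = -948.
Since gcd(929, -948) = 1 the prime 929 does not ramify.
Euler's criterion: (-237)^464 mod 929 = 1. Thus (-237|929) = 1.
d is a quadratic residue mod p, hence 929 splits in O_K.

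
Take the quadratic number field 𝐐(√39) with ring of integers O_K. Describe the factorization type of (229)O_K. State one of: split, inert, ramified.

inert — (229) stays prime in O_K

d = 39 ≡ 3 (mod 4), so O_K = ℤ[√39] and disc(K) = 4d = 156.
disc(K) = 156 is not divisible by 229; 229 is unramified.
Compute (39/229) via Euler: 39^((229-1)/2) mod 229 = 228, so (39/229) = -1.
Legendre symbol -1 ⇒ 229 is inert.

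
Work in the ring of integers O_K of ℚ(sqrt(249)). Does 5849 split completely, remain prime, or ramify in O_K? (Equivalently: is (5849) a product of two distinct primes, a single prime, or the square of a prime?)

Since 249 ≡ 1 mod 4, the ring of integers is ℤ[(1+√249)/2] with discriminant 249.
Since gcd(5849, 249) = 1 the prime 5849 does not ramify.
Compute (249/5849) via Euler: 249^((5849-1)/2) mod 5849 = 1, so (249/5849) = 1.
Legendre symbol 1 ⇒ 5849 is split.

p splits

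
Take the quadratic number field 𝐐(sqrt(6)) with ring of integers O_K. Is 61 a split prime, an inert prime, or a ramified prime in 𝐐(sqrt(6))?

Since 6 ≢ 1 mod 4, the ring of integers is ℤ[√6] with discriminant 4·6 = 24.
61 ∤ 24, so 61 is unramified.
Compute (6/61) via Euler: 6^((61-1)/2) mod 61 = 60, so (6/61) = -1.
Legendre symbol -1 ⇒ 61 is inert.

p is inert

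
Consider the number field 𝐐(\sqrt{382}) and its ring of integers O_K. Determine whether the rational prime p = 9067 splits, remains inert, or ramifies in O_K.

p splits

d = 382 ≡ 2 (mod 4), so O_K = ℤ[√382] and disc(K) = 4d = 1528.
9067 ∤ 1528, so 9067 is unramified.
Compute (382/9067) via Euler: 382^((9067-1)/2) mod 9067 = 1, so (382/9067) = 1.
(382/9067) = 1, so 9067 splits.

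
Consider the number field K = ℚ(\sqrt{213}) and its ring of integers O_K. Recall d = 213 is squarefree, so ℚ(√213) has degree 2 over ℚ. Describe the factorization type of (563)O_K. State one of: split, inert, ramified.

d = 213 ≡ 1 (mod 4), so O_K = ℤ[(1+√213)/2] and disc(K) = d = 213.
disc(K) = 213 is not divisible by 563; 563 is unramified.
Legendre symbol by Euler's criterion: (213/563) ≡ 213^281 ≡ 1 (mod 563), i.e. (213/563) = 1.
Legendre symbol 1 ⇒ 563 is split.

splits completely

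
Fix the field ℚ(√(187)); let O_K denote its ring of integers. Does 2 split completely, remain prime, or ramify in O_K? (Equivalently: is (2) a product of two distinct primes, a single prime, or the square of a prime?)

d = 187 ≡ 3 (mod 4), so O_K = ℤ[√187] and disc(K) = 4d = 748.
2 divides disc(K) = 748, so 2 ramifies.

ramified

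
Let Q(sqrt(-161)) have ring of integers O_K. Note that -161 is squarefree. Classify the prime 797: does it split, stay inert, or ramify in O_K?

d = -161 ≡ 3 (mod 4), so O_K = ℤ[√-161] and disc(K) = 4d = -644.
797 ∤ -644, so 797 is unramified.
Compute (-161/797) via Euler: 636^((797-1)/2) mod 797 = 1, so (-161/797) = 1.
Legendre symbol 1 ⇒ 797 is split.

split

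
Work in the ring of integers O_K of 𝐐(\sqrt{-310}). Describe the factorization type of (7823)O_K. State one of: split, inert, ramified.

split

Since -310 ≢ 1 mod 4, the ring of integers is ℤ[√-310] with discriminant 4·(-310) = -1240.
Since gcd(7823, -1240) = 1 the prime 7823 does not ramify.
(-310/7823) = 7513^3911 mod 7823 = 1, giving Legendre symbol 1.
d is a quadratic residue mod p, hence 7823 splits in O_K.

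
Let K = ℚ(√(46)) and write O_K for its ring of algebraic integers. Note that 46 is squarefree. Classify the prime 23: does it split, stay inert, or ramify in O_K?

ramifies in O_K

46 mod 4 = 2, hence disc K = 4·46 = 184 and O_K = ℤ[√46].
23 divides disc(K) = 184, so 23 ramifies.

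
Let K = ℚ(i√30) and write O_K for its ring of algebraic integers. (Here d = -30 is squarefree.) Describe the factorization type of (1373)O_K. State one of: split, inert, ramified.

p is inert

Since -30 ≢ 1 mod 4, the ring of integers is ℤ[√-30] with discriminant 4·(-30) = -120.
1373 ∤ -120, so 1373 is unramified.
Compute (-30/1373) via Euler: 1343^((1373-1)/2) mod 1373 = 1372, so (-30/1373) = -1.
d is a non-residue mod p, hence 1373 remains inert in O_K.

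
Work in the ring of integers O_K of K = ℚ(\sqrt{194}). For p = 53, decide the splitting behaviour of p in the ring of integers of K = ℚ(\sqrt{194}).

inert — (53) stays prime in O_K

d = 194 ≡ 2 (mod 4), so O_K = ℤ[√194] and disc(K) = 4d = 776.
53 ∤ 776, so 53 is unramified.
Legendre symbol by Euler's criterion: (194/53) ≡ 194^26 ≡ 52 (mod 53), i.e. (194/53) = -1.
d is a non-residue mod p, hence 53 remains inert in O_K.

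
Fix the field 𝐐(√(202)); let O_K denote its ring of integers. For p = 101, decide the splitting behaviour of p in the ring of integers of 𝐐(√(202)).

ramified

202 mod 4 = 2, hence disc K = 4·202 = 808 and O_K = ℤ[√202].
Ramification test: 101 | 808. The prime 101 ramifies in K.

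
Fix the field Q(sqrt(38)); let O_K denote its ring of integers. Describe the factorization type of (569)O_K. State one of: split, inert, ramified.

remains prime (inert)

d = 38 ≡ 2 (mod 4), so O_K = ℤ[√38] and disc(K) = 4d = 152.
Since gcd(569, 152) = 1 the prime 569 does not ramify.
(38/569) = 38^284 mod 569 = 568, giving Legendre symbol -1.
d is a non-residue mod p, hence 569 remains inert in O_K.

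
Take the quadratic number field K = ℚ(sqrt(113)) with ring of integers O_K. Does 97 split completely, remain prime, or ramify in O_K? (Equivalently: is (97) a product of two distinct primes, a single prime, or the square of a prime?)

p splits

d = 113 ≡ 1 (mod 4), so O_K = ℤ[(1+√113)/2] and disc(K) = d = 113.
disc(K) = 113 is not divisible by 97; 97 is unramified.
Euler's criterion: 113^48 mod 97 = 1. Thus (113|97) = 1.
Legendre symbol 1 ⇒ 97 is split.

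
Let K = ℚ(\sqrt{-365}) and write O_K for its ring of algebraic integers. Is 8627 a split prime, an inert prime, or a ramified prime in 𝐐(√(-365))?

Since -365 ≢ 1 mod 4, the ring of integers is ℤ[√-365] with discriminant 4·(-365) = -1460.
disc(K) = -1460 is not divisible by 8627; 8627 is unramified.
(-365/8627) = 8262^4313 mod 8627 = 8626, giving Legendre symbol -1.
Legendre symbol -1 ⇒ 8627 is inert.

p is inert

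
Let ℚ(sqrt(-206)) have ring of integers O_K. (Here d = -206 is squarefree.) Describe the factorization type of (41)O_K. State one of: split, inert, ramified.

p splits

-206 mod 4 = 2, hence disc K = 4·(-206) = -824 and O_K = ℤ[√-206].
disc(K) = -824 is not divisible by 41; 41 is unramified.
Legendre symbol by Euler's criterion: (-206/41) ≡ (-206)^20 ≡ 1 (mod 41), i.e. (-206/41) = 1.
d is a quadratic residue mod p, hence 41 splits in O_K.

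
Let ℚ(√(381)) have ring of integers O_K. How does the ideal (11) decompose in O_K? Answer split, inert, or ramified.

Since 381 ≡ 1 mod 4, the ring of integers is ℤ[(1+√381)/2] with discriminant 381.
Since gcd(11, 381) = 1 the prime 11 does not ramify.
Compute (381/11) via Euler: 7^((11-1)/2) mod 11 = 10, so (381/11) = -1.
(381/11) = -1, so 11 is inert.

remains prime (inert)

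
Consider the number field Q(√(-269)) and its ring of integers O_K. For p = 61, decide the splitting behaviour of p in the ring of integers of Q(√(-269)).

Since -269 ≢ 1 mod 4, the ring of integers is ℤ[√-269] with discriminant 4·(-269) = -1076.
disc(K) = -1076 is not divisible by 61; 61 is unramified.
Compute (-269/61) via Euler: 36^((61-1)/2) mod 61 = 1, so (-269/61) = 1.
d is a quadratic residue mod p, hence 61 splits in O_K.

61 splits in O_K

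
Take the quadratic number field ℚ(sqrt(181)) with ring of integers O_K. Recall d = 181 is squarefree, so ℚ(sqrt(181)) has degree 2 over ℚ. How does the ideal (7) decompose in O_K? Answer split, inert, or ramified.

p is inert

d = 181 ≡ 1 (mod 4), so O_K = ℤ[(1+√181)/2] and disc(K) = d = 181.
disc(K) = 181 is not divisible by 7; 7 is unramified.
(181/7) = 6^3 mod 7 = 6, giving Legendre symbol -1.
d is a non-residue mod p, hence 7 remains inert in O_K.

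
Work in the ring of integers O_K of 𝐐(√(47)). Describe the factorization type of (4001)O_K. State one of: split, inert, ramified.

split — (4001) = 𝔭₁𝔭₂ with 𝔭₁ ≠ 𝔭₂

d = 47 ≡ 3 (mod 4), so O_K = ℤ[√47] and disc(K) = 4d = 188.
4001 ∤ 188, so 4001 is unramified.
Compute (47/4001) via Euler: 47^((4001-1)/2) mod 4001 = 1, so (47/4001) = 1.
(47/4001) = 1, so 4001 splits.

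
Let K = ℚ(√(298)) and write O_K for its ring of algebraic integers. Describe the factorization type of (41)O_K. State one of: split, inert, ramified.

d = 298 ≡ 2 (mod 4), so O_K = ℤ[√298] and disc(K) = 4d = 1192.
Since gcd(41, 1192) = 1 the prime 41 does not ramify.
(298/41) = 11^20 mod 41 = 40, giving Legendre symbol -1.
Legendre symbol -1 ⇒ 41 is inert.

p is inert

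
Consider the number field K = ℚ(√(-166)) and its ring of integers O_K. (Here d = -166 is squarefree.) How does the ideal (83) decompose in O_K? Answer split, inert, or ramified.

Since -166 ≢ 1 mod 4, the ring of integers is ℤ[√-166] with discriminant 4·(-166) = -664.
83 divides disc(K) = -664, so 83 ramifies.

ramified — (83) = 𝔭²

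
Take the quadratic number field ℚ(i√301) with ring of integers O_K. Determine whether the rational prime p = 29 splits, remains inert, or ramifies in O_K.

remains prime (inert)

d = -301 ≡ 3 (mod 4), so O_K = ℤ[√-301] and disc(K) = 4d = -1204.
disc(K) = -1204 is not divisible by 29; 29 is unramified.
(-301/29) = 18^14 mod 29 = 28, giving Legendre symbol -1.
d is a non-residue mod p, hence 29 remains inert in O_K.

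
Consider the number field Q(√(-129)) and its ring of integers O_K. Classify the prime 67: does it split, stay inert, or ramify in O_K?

Since -129 ≢ 1 mod 4, the ring of integers is ℤ[√-129] with discriminant 4·(-129) = -516.
Since gcd(67, -516) = 1 the prime 67 does not ramify.
Compute (-129/67) via Euler: 5^((67-1)/2) mod 67 = 66, so (-129/67) = -1.
d is a non-residue mod p, hence 67 remains inert in O_K.

p is inert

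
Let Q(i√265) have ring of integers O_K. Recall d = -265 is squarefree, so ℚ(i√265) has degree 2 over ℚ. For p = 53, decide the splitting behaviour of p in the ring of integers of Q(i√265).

-265 mod 4 = 3, hence disc K = 4·(-265) = -1060 and O_K = ℤ[√-265].
disc(K) = -1060 = 53·(-20), so p = 53 is ramified.

p ramifies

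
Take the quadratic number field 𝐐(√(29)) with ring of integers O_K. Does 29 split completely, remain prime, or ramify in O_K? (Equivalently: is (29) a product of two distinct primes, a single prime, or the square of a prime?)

ramified — (29) = 𝔭²

29 mod 4 = 1, hence disc K = 29 and O_K = ℤ[(1+√29)/2].
disc(K) = 29 = 29·1, so p = 29 is ramified.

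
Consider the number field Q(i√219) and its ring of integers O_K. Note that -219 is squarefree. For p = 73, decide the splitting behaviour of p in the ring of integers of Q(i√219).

Since -219 ≡ 1 mod 4, the ring of integers is ℤ[(1+√-219)/2] with discriminant -219.
disc(K) = -219 = 73·(-3), so p = 73 is ramified.

p ramifies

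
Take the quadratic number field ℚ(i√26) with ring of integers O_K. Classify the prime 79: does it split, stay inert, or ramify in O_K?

d = -26 ≡ 2 (mod 4), so O_K = ℤ[√-26] and disc(K) = 4d = -104.
disc(K) = -104 is not divisible by 79; 79 is unramified.
Compute (-26/79) via Euler: 53^((79-1)/2) mod 79 = 78, so (-26/79) = -1.
(-26/79) = -1, so 79 is inert.

remains prime (inert)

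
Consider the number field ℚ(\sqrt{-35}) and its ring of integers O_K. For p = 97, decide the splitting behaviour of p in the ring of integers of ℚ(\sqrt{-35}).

-35 mod 4 = 1, hence disc K = -35 and O_K = ℤ[(1+√-35)/2].
Since gcd(97, -35) = 1 the prime 97 does not ramify.
Euler's criterion: (-35)^48 mod 97 = 1. Thus (-35|97) = 1.
(-35/97) = 1, so 97 splits.

split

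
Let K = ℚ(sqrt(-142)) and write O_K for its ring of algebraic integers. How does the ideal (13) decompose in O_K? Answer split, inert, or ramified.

d = -142 ≡ 2 (mod 4), so O_K = ℤ[√-142] and disc(K) = 4d = -568.
13 ∤ -568, so 13 is unramified.
(-142/13) = 1^6 mod 13 = 1, giving Legendre symbol 1.
Legendre symbol 1 ⇒ 13 is split.

p splits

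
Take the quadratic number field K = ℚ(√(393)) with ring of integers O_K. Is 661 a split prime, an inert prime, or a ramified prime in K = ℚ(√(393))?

inert — (661) stays prime in O_K

393 mod 4 = 1, hence disc K = 393 and O_K = ℤ[(1+√393)/2].
disc(K) = 393 is not divisible by 661; 661 is unramified.
(393/661) = 393^330 mod 661 = 660, giving Legendre symbol -1.
Legendre symbol -1 ⇒ 661 is inert.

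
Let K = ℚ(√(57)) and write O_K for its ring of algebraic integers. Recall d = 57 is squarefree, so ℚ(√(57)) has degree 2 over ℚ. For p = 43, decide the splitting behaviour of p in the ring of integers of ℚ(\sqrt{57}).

43 splits in O_K

d = 57 ≡ 1 (mod 4), so O_K = ℤ[(1+√57)/2] and disc(K) = d = 57.
Since gcd(43, 57) = 1 the prime 43 does not ramify.
Compute (57/43) via Euler: 14^((43-1)/2) mod 43 = 1, so (57/43) = 1.
Legendre symbol 1 ⇒ 43 is split.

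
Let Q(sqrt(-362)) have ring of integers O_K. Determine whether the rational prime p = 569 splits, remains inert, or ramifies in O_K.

p is inert

Since -362 ≢ 1 mod 4, the ring of integers is ℤ[√-362] with discriminant 4·(-362) = -1448.
569 ∤ -1448, so 569 is unramified.
Compute (-362/569) via Euler: 207^((569-1)/2) mod 569 = 568, so (-362/569) = -1.
(-362/569) = -1, so 569 is inert.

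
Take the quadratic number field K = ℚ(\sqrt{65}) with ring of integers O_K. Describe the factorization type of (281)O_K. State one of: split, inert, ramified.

Since 65 ≡ 1 mod 4, the ring of integers is ℤ[(1+√65)/2] with discriminant 65.
Since gcd(281, 65) = 1 the prime 281 does not ramify.
Legendre symbol by Euler's criterion: (65/281) ≡ 65^140 ≡ 280 (mod 281), i.e. (65/281) = -1.
(65/281) = -1, so 281 is inert.

281 remains inert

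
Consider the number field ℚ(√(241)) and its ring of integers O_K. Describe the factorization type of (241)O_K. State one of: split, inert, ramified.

241 is ramified

d = 241 ≡ 1 (mod 4), so O_K = ℤ[(1+√241)/2] and disc(K) = d = 241.
Ramification test: 241 | 241. The prime 241 ramifies in K.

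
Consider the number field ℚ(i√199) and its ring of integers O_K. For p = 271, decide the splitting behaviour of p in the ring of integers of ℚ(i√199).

d = -199 ≡ 1 (mod 4), so O_K = ℤ[(1+√-199)/2] and disc(K) = d = -199.
disc(K) = -199 is not divisible by 271; 271 is unramified.
Compute (-199/271) via Euler: 72^((271-1)/2) mod 271 = 1, so (-199/271) = 1.
(-199/271) = 1, so 271 splits.

split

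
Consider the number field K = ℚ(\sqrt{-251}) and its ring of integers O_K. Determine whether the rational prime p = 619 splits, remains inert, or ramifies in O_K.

-251 mod 4 = 1, hence disc K = -251 and O_K = ℤ[(1+√-251)/2].
Since gcd(619, -251) = 1 the prime 619 does not ramify.
(-251/619) = 368^309 mod 619 = 1, giving Legendre symbol 1.
d is a quadratic residue mod p, hence 619 splits in O_K.

splits completely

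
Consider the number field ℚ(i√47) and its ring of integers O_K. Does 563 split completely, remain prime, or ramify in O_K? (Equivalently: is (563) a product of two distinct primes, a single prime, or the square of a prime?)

d = -47 ≡ 1 (mod 4), so O_K = ℤ[(1+√-47)/2] and disc(K) = d = -47.
563 ∤ -47, so 563 is unramified.
Compute (-47/563) via Euler: 516^((563-1)/2) mod 563 = 562, so (-47/563) = -1.
d is a non-residue mod p, hence 563 remains inert in O_K.

p is inert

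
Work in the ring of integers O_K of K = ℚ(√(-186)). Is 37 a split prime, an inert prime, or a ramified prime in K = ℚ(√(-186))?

-186 mod 4 = 2, hence disc K = 4·(-186) = -744 and O_K = ℤ[√-186].
disc(K) = -744 is not divisible by 37; 37 is unramified.
Legendre symbol by Euler's criterion: (-186/37) ≡ (-186)^18 ≡ 1 (mod 37), i.e. (-186/37) = 1.
Legendre symbol 1 ⇒ 37 is split.

splits completely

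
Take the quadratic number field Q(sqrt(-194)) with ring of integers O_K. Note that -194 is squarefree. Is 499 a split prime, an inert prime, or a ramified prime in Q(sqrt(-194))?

d = -194 ≡ 2 (mod 4), so O_K = ℤ[√-194] and disc(K) = 4d = -776.
Since gcd(499, -776) = 1 the prime 499 does not ramify.
Euler's criterion: (-194)^249 mod 499 = 498. Thus (-194|499) = -1.
d is a non-residue mod p, hence 499 remains inert in O_K.

inert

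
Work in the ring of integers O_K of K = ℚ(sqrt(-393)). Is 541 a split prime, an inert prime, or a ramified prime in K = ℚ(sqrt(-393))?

541 remains inert

-393 mod 4 = 3, hence disc K = 4·(-393) = -1572 and O_K = ℤ[√-393].
Since gcd(541, -1572) = 1 the prime 541 does not ramify.
Legendre symbol by Euler's criterion: (-393/541) ≡ (-393)^270 ≡ 540 (mod 541), i.e. (-393/541) = -1.
Legendre symbol -1 ⇒ 541 is inert.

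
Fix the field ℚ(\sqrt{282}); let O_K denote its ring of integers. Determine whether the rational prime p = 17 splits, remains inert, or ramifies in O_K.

d = 282 ≡ 2 (mod 4), so O_K = ℤ[√282] and disc(K) = 4d = 1128.
disc(K) = 1128 is not divisible by 17; 17 is unramified.
Legendre symbol by Euler's criterion: (282/17) ≡ 282^8 ≡ 16 (mod 17), i.e. (282/17) = -1.
d is a non-residue mod p, hence 17 remains inert in O_K.

inert — (17) stays prime in O_K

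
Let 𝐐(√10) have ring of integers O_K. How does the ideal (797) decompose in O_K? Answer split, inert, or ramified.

p splits

d = 10 ≡ 2 (mod 4), so O_K = ℤ[√10] and disc(K) = 4d = 40.
797 ∤ 40, so 797 is unramified.
(10/797) = 10^398 mod 797 = 1, giving Legendre symbol 1.
d is a quadratic residue mod p, hence 797 splits in O_K.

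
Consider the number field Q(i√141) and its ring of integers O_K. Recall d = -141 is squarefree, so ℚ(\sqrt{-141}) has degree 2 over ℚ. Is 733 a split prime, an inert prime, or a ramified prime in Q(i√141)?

-141 mod 4 = 3, hence disc K = 4·(-141) = -564 and O_K = ℤ[√-141].
733 ∤ -564, so 733 is unramified.
(-141/733) = 592^366 mod 733 = 1, giving Legendre symbol 1.
d is a quadratic residue mod p, hence 733 splits in O_K.

p splits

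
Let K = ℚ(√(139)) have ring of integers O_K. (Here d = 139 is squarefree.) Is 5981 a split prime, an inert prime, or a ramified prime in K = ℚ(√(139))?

p splits

Since 139 ≢ 1 mod 4, the ring of integers is ℤ[√139] with discriminant 4·139 = 556.
disc(K) = 556 is not divisible by 5981; 5981 is unramified.
Legendre symbol by Euler's criterion: (139/5981) ≡ 139^2990 ≡ 1 (mod 5981), i.e. (139/5981) = 1.
d is a quadratic residue mod p, hence 5981 splits in O_K.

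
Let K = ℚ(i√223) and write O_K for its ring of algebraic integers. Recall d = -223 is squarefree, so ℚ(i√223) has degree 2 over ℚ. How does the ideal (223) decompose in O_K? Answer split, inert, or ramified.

223 is ramified

-223 mod 4 = 1, hence disc K = -223 and O_K = ℤ[(1+√-223)/2].
223 divides disc(K) = -223, so 223 ramifies.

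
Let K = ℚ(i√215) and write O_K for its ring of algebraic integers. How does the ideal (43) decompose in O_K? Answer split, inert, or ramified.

-215 mod 4 = 1, hence disc K = -215 and O_K = ℤ[(1+√-215)/2].
43 divides disc(K) = -215, so 43 ramifies.

p ramifies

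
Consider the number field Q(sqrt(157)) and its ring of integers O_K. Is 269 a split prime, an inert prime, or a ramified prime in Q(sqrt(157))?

inert

d = 157 ≡ 1 (mod 4), so O_K = ℤ[(1+√157)/2] and disc(K) = d = 157.
Since gcd(269, 157) = 1 the prime 269 does not ramify.
Compute (157/269) via Euler: 157^((269-1)/2) mod 269 = 268, so (157/269) = -1.
d is a non-residue mod p, hence 269 remains inert in O_K.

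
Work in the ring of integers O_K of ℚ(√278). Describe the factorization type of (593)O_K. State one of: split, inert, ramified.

278 mod 4 = 2, hence disc K = 4·278 = 1112 and O_K = ℤ[√278].
disc(K) = 1112 is not divisible by 593; 593 is unramified.
(278/593) = 278^296 mod 593 = 1, giving Legendre symbol 1.
Legendre symbol 1 ⇒ 593 is split.

p splits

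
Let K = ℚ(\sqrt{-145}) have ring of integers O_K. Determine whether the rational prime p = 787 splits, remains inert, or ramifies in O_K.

787 splits in O_K

Since -145 ≢ 1 mod 4, the ring of integers is ℤ[√-145] with discriminant 4·(-145) = -580.
Since gcd(787, -580) = 1 the prime 787 does not ramify.
Compute (-145/787) via Euler: 642^((787-1)/2) mod 787 = 1, so (-145/787) = 1.
d is a quadratic residue mod p, hence 787 splits in O_K.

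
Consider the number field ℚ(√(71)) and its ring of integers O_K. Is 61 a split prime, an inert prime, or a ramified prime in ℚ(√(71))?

p is inert

71 mod 4 = 3, hence disc K = 4·71 = 284 and O_K = ℤ[√71].
Since gcd(61, 284) = 1 the prime 61 does not ramify.
(71/61) = 10^30 mod 61 = 60, giving Legendre symbol -1.
d is a non-residue mod p, hence 61 remains inert in O_K.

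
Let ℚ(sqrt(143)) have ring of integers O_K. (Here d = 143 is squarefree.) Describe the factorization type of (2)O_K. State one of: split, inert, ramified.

d = 143 ≡ 3 (mod 4), so O_K = ℤ[√143] and disc(K) = 4d = 572.
2 divides disc(K) = 572, so 2 ramifies.

p ramifies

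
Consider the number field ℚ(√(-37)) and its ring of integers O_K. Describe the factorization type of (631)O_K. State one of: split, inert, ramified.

d = -37 ≡ 3 (mod 4), so O_K = ℤ[√-37] and disc(K) = 4d = -148.
Since gcd(631, -148) = 1 the prime 631 does not ramify.
(-37/631) = 594^315 mod 631 = 1, giving Legendre symbol 1.
d is a quadratic residue mod p, hence 631 splits in O_K.

p splits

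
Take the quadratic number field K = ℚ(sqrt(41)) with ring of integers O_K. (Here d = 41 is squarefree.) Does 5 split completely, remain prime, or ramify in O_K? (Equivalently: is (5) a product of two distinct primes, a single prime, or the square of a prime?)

split — (5) = 𝔭₁𝔭₂ with 𝔭₁ ≠ 𝔭₂

Since 41 ≡ 1 mod 4, the ring of integers is ℤ[(1+√41)/2] with discriminant 41.
Since gcd(5, 41) = 1 the prime 5 does not ramify.
Legendre symbol by Euler's criterion: (41/5) ≡ 41^2 ≡ 1 (mod 5), i.e. (41/5) = 1.
(41/5) = 1, so 5 splits.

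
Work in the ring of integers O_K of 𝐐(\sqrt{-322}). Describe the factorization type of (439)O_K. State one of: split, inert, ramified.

splits completely

d = -322 ≡ 2 (mod 4), so O_K = ℤ[√-322] and disc(K) = 4d = -1288.
439 ∤ -1288, so 439 is unramified.
(-322/439) = 117^219 mod 439 = 1, giving Legendre symbol 1.
Legendre symbol 1 ⇒ 439 is split.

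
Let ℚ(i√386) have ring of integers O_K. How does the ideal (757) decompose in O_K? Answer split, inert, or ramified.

p splits

Since -386 ≢ 1 mod 4, the ring of integers is ℤ[√-386] with discriminant 4·(-386) = -1544.
Since gcd(757, -1544) = 1 the prime 757 does not ramify.
Compute (-386/757) via Euler: 371^((757-1)/2) mod 757 = 1, so (-386/757) = 1.
(-386/757) = 1, so 757 splits.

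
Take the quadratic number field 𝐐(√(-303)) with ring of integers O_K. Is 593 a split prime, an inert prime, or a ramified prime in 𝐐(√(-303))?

p is inert

Since -303 ≡ 1 mod 4, the ring of integers is ℤ[(1+√-303)/2] with discriminant -303.
593 ∤ -303, so 593 is unramified.
Compute (-303/593) via Euler: 290^((593-1)/2) mod 593 = 592, so (-303/593) = -1.
d is a non-residue mod p, hence 593 remains inert in O_K.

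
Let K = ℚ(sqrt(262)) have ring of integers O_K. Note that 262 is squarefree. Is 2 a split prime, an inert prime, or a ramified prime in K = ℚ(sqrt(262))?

ramified

262 mod 4 = 2, hence disc K = 4·262 = 1048 and O_K = ℤ[√262].
disc(K) = 1048 = 2·524, so p = 2 is ramified.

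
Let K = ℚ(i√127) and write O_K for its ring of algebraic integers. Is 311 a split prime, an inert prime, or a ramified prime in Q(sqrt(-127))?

inert

Since -127 ≡ 1 mod 4, the ring of integers is ℤ[(1+√-127)/2] with discriminant -127.
Since gcd(311, -127) = 1 the prime 311 does not ramify.
(-127/311) = 184^155 mod 311 = 310, giving Legendre symbol -1.
d is a non-residue mod p, hence 311 remains inert in O_K.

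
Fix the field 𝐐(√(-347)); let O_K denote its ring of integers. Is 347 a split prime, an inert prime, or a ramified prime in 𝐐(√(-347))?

ramified — (347) = 𝔭²

-347 mod 4 = 1, hence disc K = -347 and O_K = ℤ[(1+√-347)/2].
disc(K) = -347 = 347·(-1), so p = 347 is ramified.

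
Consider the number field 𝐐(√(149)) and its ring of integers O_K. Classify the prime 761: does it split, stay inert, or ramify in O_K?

split

d = 149 ≡ 1 (mod 4), so O_K = ℤ[(1+√149)/2] and disc(K) = d = 149.
Since gcd(761, 149) = 1 the prime 761 does not ramify.
Legendre symbol by Euler's criterion: (149/761) ≡ 149^380 ≡ 1 (mod 761), i.e. (149/761) = 1.
Legendre symbol 1 ⇒ 761 is split.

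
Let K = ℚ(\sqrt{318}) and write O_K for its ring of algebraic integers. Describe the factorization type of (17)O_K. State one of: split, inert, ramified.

d = 318 ≡ 2 (mod 4), so O_K = ℤ[√318] and disc(K) = 4d = 1272.
disc(K) = 1272 is not divisible by 17; 17 is unramified.
(318/17) = 12^8 mod 17 = 16, giving Legendre symbol -1.
Legendre symbol -1 ⇒ 17 is inert.

inert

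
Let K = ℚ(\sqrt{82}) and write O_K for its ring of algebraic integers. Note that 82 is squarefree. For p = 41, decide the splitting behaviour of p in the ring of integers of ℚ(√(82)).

d = 82 ≡ 2 (mod 4), so O_K = ℤ[√82] and disc(K) = 4d = 328.
41 divides disc(K) = 328, so 41 ramifies.

ramified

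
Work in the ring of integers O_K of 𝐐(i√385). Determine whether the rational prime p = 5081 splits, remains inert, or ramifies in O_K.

d = -385 ≡ 3 (mod 4), so O_K = ℤ[√-385] and disc(K) = 4d = -1540.
disc(K) = -1540 is not divisible by 5081; 5081 is unramified.
(-385/5081) = 4696^2540 mod 5081 = 1, giving Legendre symbol 1.
d is a quadratic residue mod p, hence 5081 splits in O_K.

5081 splits in O_K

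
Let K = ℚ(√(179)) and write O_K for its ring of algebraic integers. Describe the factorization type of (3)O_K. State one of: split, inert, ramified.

3 remains inert

Since 179 ≢ 1 mod 4, the ring of integers is ℤ[√179] with discriminant 4·179 = 716.
disc(K) = 716 is not divisible by 3; 3 is unramified.
Compute (179/3) via Euler: 2^((3-1)/2) mod 3 = 2, so (179/3) = -1.
d is a non-residue mod p, hence 3 remains inert in O_K.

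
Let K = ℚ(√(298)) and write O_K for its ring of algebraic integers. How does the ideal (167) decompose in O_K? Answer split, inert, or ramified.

298 mod 4 = 2, hence disc K = 4·298 = 1192 and O_K = ℤ[√298].
Since gcd(167, 1192) = 1 the prime 167 does not ramify.
Compute (298/167) via Euler: 131^((167-1)/2) mod 167 = 166, so (298/167) = -1.
Legendre symbol -1 ⇒ 167 is inert.

167 remains inert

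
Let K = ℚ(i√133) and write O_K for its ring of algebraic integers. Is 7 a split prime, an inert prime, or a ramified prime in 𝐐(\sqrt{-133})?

d = -133 ≡ 3 (mod 4), so O_K = ℤ[√-133] and disc(K) = 4d = -532.
disc(K) = -532 = 7·(-76), so p = 7 is ramified.

ramifies in O_K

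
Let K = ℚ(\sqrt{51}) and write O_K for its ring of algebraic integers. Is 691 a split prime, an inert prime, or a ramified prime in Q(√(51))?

51 mod 4 = 3, hence disc K = 4·51 = 204 and O_K = ℤ[√51].
691 ∤ 204, so 691 is unramified.
(51/691) = 51^345 mod 691 = 1, giving Legendre symbol 1.
d is a quadratic residue mod p, hence 691 splits in O_K.

p splits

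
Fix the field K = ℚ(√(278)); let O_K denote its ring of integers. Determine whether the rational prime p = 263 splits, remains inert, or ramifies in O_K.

remains prime (inert)

Since 278 ≢ 1 mod 4, the ring of integers is ℤ[√278] with discriminant 4·278 = 1112.
263 ∤ 1112, so 263 is unramified.
Euler's criterion: 278^131 mod 263 = 262. Thus (278|263) = -1.
Legendre symbol -1 ⇒ 263 is inert.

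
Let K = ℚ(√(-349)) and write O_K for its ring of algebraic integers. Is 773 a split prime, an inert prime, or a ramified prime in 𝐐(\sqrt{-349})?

d = -349 ≡ 3 (mod 4), so O_K = ℤ[√-349] and disc(K) = 4d = -1396.
Since gcd(773, -1396) = 1 the prime 773 does not ramify.
Euler's criterion: (-349)^386 mod 773 = 1. Thus (-349|773) = 1.
d is a quadratic residue mod p, hence 773 splits in O_K.

split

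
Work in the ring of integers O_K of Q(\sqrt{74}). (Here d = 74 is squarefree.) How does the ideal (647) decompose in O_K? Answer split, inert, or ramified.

inert

74 mod 4 = 2, hence disc K = 4·74 = 296 and O_K = ℤ[√74].
647 ∤ 296, so 647 is unramified.
(74/647) = 74^323 mod 647 = 646, giving Legendre symbol -1.
(74/647) = -1, so 647 is inert.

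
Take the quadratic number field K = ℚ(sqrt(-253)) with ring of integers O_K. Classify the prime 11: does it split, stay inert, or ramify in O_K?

d = -253 ≡ 3 (mod 4), so O_K = ℤ[√-253] and disc(K) = 4d = -1012.
11 divides disc(K) = -1012, so 11 ramifies.

p ramifies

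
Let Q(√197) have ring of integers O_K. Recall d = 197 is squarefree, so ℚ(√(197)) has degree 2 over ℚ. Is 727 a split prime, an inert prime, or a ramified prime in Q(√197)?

p splits

d = 197 ≡ 1 (mod 4), so O_K = ℤ[(1+√197)/2] and disc(K) = d = 197.
Since gcd(727, 197) = 1 the prime 727 does not ramify.
Compute (197/727) via Euler: 197^((727-1)/2) mod 727 = 1, so (197/727) = 1.
d is a quadratic residue mod p, hence 727 splits in O_K.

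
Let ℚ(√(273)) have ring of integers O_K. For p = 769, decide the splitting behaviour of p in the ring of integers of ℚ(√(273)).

273 mod 4 = 1, hence disc K = 273 and O_K = ℤ[(1+√273)/2].
disc(K) = 273 is not divisible by 769; 769 is unramified.
Legendre symbol by Euler's criterion: (273/769) ≡ 273^384 ≡ 1 (mod 769), i.e. (273/769) = 1.
Legendre symbol 1 ⇒ 769 is split.

split — (769) = 𝔭₁𝔭₂ with 𝔭₁ ≠ 𝔭₂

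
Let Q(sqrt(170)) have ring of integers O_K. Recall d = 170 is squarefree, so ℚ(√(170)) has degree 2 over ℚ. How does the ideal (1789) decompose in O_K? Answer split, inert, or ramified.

p is inert

170 mod 4 = 2, hence disc K = 4·170 = 680 and O_K = ℤ[√170].
1789 ∤ 680, so 1789 is unramified.
(170/1789) = 170^894 mod 1789 = 1788, giving Legendre symbol -1.
(170/1789) = -1, so 1789 is inert.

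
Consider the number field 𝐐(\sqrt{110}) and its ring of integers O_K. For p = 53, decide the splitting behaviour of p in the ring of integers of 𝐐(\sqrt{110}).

d = 110 ≡ 2 (mod 4), so O_K = ℤ[√110] and disc(K) = 4d = 440.
53 ∤ 440, so 53 is unramified.
Legendre symbol by Euler's criterion: (110/53) ≡ 110^26 ≡ 1 (mod 53), i.e. (110/53) = 1.
Legendre symbol 1 ⇒ 53 is split.

p splits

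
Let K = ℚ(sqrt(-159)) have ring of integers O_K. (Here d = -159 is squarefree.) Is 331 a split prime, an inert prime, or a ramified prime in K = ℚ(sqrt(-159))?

-159 mod 4 = 1, hence disc K = -159 and O_K = ℤ[(1+√-159)/2].
disc(K) = -159 is not divisible by 331; 331 is unramified.
Euler's criterion: (-159)^165 mod 331 = 1. Thus (-159|331) = 1.
(-159/331) = 1, so 331 splits.

split — (331) = 𝔭₁𝔭₂ with 𝔭₁ ≠ 𝔭₂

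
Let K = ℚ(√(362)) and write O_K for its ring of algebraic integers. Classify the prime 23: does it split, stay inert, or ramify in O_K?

remains prime (inert)

d = 362 ≡ 2 (mod 4), so O_K = ℤ[√362] and disc(K) = 4d = 1448.
disc(K) = 1448 is not divisible by 23; 23 is unramified.
(362/23) = 17^11 mod 23 = 22, giving Legendre symbol -1.
Legendre symbol -1 ⇒ 23 is inert.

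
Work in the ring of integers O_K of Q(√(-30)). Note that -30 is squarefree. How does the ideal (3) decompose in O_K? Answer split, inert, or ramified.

p ramifies

Since -30 ≢ 1 mod 4, the ring of integers is ℤ[√-30] with discriminant 4·(-30) = -120.
disc(K) = -120 = 3·(-40), so p = 3 is ramified.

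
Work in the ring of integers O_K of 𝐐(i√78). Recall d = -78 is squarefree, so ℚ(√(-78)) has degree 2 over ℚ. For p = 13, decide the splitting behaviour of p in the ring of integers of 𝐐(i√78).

-78 mod 4 = 2, hence disc K = 4·(-78) = -312 and O_K = ℤ[√-78].
Ramification test: 13 | -312. The prime 13 ramifies in K.

13 is ramified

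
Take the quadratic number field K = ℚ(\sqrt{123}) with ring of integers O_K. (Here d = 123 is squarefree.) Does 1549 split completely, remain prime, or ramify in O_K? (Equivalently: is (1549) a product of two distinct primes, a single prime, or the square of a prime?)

1549 splits in O_K

d = 123 ≡ 3 (mod 4), so O_K = ℤ[√123] and disc(K) = 4d = 492.
disc(K) = 492 is not divisible by 1549; 1549 is unramified.
(123/1549) = 123^774 mod 1549 = 1, giving Legendre symbol 1.
(123/1549) = 1, so 1549 splits.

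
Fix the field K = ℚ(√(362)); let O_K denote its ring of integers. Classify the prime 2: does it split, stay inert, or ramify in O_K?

2 is ramified

Since 362 ≢ 1 mod 4, the ring of integers is ℤ[√362] with discriminant 4·362 = 1448.
Ramification test: 2 | 1448. The prime 2 ramifies in K.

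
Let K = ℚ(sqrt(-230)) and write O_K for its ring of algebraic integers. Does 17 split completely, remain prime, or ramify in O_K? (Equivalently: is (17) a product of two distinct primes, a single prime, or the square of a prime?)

-230 mod 4 = 2, hence disc K = 4·(-230) = -920 and O_K = ℤ[√-230].
disc(K) = -920 is not divisible by 17; 17 is unramified.
Legendre symbol by Euler's criterion: (-230/17) ≡ (-230)^8 ≡ 1 (mod 17), i.e. (-230/17) = 1.
d is a quadratic residue mod p, hence 17 splits in O_K.

split — (17) = 𝔭₁𝔭₂ with 𝔭₁ ≠ 𝔭₂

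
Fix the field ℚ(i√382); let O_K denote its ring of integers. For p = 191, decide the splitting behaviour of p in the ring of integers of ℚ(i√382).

ramifies in O_K

d = -382 ≡ 2 (mod 4), so O_K = ℤ[√-382] and disc(K) = 4d = -1528.
Ramification test: 191 | -1528. The prime 191 ramifies in K.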